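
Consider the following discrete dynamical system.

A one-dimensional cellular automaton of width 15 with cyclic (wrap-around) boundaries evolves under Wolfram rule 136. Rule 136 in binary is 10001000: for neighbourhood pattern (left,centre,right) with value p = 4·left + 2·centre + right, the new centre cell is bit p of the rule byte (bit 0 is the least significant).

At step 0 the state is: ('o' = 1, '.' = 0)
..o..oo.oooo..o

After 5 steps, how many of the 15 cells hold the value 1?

gen 0: ..o..oo.oooo..o
gen 1: .....o..ooo....
gen 2: ........oo.....
gen 3: ........o......
gen 4: ...............
gen 5: ...............

0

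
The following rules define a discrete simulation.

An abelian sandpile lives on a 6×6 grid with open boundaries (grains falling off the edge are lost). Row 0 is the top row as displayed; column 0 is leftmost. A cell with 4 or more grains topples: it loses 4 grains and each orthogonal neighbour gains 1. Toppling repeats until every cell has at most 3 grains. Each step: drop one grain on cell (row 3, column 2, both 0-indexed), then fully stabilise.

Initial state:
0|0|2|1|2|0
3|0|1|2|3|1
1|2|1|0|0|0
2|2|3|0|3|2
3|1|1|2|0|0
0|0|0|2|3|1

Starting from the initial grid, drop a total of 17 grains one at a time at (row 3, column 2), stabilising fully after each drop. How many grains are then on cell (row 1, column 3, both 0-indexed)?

gen 0: 0|0|2|1|2|0
3|0|1|2|3|1
1|2|1|0|0|0
2|2|3|0|3|2
3|1|1|2|0|0
0|0|0|2|3|1
gen 1: 0|0|2|1|2|0
3|0|1|2|3|1
1|2|2|0|0|0
2|3|0|1|3|2
3|1|2|2|0|0
0|0|0|2|3|1
gen 2: 0|0|2|1|2|0
3|0|1|2|3|1
1|2|2|0|0|0
2|3|1|1|3|2
3|1|2|2|0|0
0|0|0|2|3|1
gen 3: 0|0|2|1|2|0
3|0|1|2|3|1
1|2|2|0|0|0
2|3|2|1|3|2
3|1|2|2|0|0
0|0|0|2|3|1
gen 4: 0|0|2|1|2|0
3|0|1|2|3|1
1|2|2|0|0|0
2|3|3|1|3|2
3|1|2|2|0|0
0|0|0|2|3|1
gen 5: 0|0|2|1|2|0
3|0|1|2|3|1
1|3|3|0|0|0
3|0|1|2|3|2
3|2|3|2|0|0
0|0|0|2|3|1
gen 6: 0|0|2|1|2|0
3|0|1|2|3|1
1|3|3|0|0|0
3|0|2|2|3|2
3|2|3|2|0|0
0|0|0|2|3|1
gen 7: 0|0|2|1|2|0
3|0|1|2|3|1
1|3|3|0|0|0
3|0|3|2|3|2
3|2|3|2|0|0
0|0|0|2|3|1
gen 8: 0|0|2|1|2|0
3|1|2|2|3|1
2|0|1|1|0|0
3|2|2|3|3|2
3|3|0|3|0|0
0|0|1|2|3|1
gen 9: 0|0|2|1|2|0
3|1|2|2|3|1
2|0|1|1|0|0
3|2|3|3|3|2
3|3|0|3|0|0
0|0|1|2|3|1
gen 10: 0|0|2|1|2|0
3|1|2|2|3|1
2|0|2|2|1|0
3|3|1|2|0|3
3|3|2|0|2|0
0|0|1|3|3|1
gen 11: 0|0|2|1|2|0
3|1|2|2|3|1
2|0|2|2|1|0
3|3|2|2|0|3
3|3|2|0|2|0
0|0|1|3|3|1
gen 12: 0|0|2|1|2|0
3|1|2|2|3|1
2|0|2|2|1|0
3|3|3|2|0|3
3|3|2|0|2|0
0|0|1|3|3|1
gen 13: 0|0|2|1|2|0
3|1|2|2|3|1
3|1|3|2|1|0
1|2|2|3|0|3
1|2|0|1|2|0
1|1|2|3|3|1
gen 14: 0|0|2|1|2|0
3|1|2|2|3|1
3|1|3|2|1|0
1|2|3|3|0|3
1|2|0|1|2|0
1|1|2|3|3|1
gen 15: 0|0|2|1|2|0
3|1|3|3|3|1
3|2|1|0|2|0
1|3|2|1|1|3
1|2|1|2|2|0
1|1|2|3|3|1
gen 16: 0|0|2|1|2|0
3|1|3|3|3|1
3|2|1|0|2|0
1|3|3|1|1|3
1|2|1|2|2|0
1|1|2|3|3|1
gen 17: 0|0|2|1|2|0
3|1|3|3|3|1
3|3|2|0|2|0
2|0|1|2|1|3
1|3|2|2|2|0
1|1|2|3|3|1

3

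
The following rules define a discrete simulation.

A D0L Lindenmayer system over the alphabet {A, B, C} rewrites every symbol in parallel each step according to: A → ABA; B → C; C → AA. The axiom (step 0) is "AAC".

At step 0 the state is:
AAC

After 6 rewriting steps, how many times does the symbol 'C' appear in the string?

68

k=0  AAC
k=1  ABAABAAA
k=2  ABACABAABACABAABAABA
k=3  ABACABAAAABACABAABACABAAAABACABAABACABAABACABA
k=4  ABACABAAAABACABAABAABAABACABAAAABACABAABACABAAAABACABAABAABAABACABAAAABACABAABACABAAAABACABAABACABAAAABACABA
k=5  ABACABAAAABACABAABAABAABACABAAAABACABAABACABAABACABAABACAB…AABAABACABAAAABACABAABACABAAAABACABAABAABAABACABAAAABACABA  (len 256)
k=6  ABACABAAAABACABAABAABAABACABAAAABACABAABACABAABACABAABACAB…BACABAABACABAABACABAABACABAAAABACABAABAABAABACABAAAABACABA  (len 604)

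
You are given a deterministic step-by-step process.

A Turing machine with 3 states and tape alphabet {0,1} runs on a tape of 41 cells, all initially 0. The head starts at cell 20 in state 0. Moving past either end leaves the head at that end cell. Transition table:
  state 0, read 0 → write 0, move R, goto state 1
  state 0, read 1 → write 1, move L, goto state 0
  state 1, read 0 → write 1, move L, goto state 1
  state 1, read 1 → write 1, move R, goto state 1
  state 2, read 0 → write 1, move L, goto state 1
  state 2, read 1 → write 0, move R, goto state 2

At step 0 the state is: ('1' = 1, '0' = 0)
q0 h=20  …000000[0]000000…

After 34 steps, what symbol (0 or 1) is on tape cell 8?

t=0: q0 h=20  …000000[0]000000…
t=1: q1 h=21  …000000[0]000000…
t=2: q1 h=20  …000000[0]100000…
t=3: q1 h=19  …000000[0]110000…
t=4: q1 h=18  …000000[0]111000…
t=5: q1 h=17  …000000[0]111100…
t=6: q1 h=16  …000000[0]111110…
t=7: q1 h=15  …000000[0]111111…
t=8: q1 h=14  …000000[0]111111…
t=9: q1 h=13  …000000[0]111111…
t=10: q1 h=12  …000000[0]111111…
t=11: q1 h=11  …000000[0]111111…
t=12: q1 h=10  …000000[0]111111…
t=13: q1 h= 9  …000000[0]111111…
t=14: q1 h= 8  …000000[0]111111…
t=15: q1 h= 7  …000000[0]111111…
t=16: q1 h= 6  |000000[0]111111…
t=17: q1 h= 5  |00000[0]111111…
t=18: q1 h= 4  |0000[0]111111…
t=19: q1 h= 3  |000[0]111111…
t=20: q1 h= 2  |00[0]111111…
t=21: q1 h= 1  |0[0]111111…
t=22: q1 h= 0  |[0]111111…
t=23: q1 h= 0  |[1]111111…
t=24: q1 h= 1  |1[1]111111…
t=25: q1 h= 2  |11[1]111111…
t=26: q1 h= 3  |111[1]111111…
t=27: q1 h= 4  |1111[1]111111…
t=28: q1 h= 5  |11111[1]111111…
t=29: q1 h= 6  |111111[1]111111…
t=30: q1 h= 7  …111111[1]111111…
t=31: q1 h= 8  …111111[1]111111…
t=32: q1 h= 9  …111111[1]111111…
t=33: q1 h=10  …111111[1]111111…
t=34: q1 h=11  …111111[1]111111…

1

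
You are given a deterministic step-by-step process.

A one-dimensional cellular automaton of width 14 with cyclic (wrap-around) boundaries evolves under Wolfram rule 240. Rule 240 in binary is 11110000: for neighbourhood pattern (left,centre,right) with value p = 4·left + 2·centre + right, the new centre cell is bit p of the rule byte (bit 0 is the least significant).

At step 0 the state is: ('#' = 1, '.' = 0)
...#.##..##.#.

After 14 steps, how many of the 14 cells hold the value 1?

6

step 0: ...#.##..##.#.
step 1: ....#.##..##.#
step 2: #....#.##..##.
step 3: .#....#.##..##
step 4: #.#....#.##..#
step 5: ##.#....#.##..
step 6: .##.#....#.##.
step 7: ..##.#....#.##
step 8: #..##.#....#.#
step 9: ##..##.#....#.
step 10: .##..##.#....#
step 11: #.##..##.#....
step 12: .#.##..##.#...
step 13: ..#.##..##.#..
step 14: ...#.##..##.#.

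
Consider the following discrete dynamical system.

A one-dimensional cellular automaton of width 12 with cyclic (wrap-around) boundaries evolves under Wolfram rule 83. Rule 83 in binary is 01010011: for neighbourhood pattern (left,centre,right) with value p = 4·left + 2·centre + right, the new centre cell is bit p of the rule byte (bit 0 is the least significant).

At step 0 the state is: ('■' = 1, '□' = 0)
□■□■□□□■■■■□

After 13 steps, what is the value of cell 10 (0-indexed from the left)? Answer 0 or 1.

gen 0: □■□■□□□■■■■□
gen 1: ■□□□■■■□□□■■
gen 2: ■■■■□□■■■■□□
gen 3: □□□■■■□□□■■■
gen 4: ■■■□□■■■■□□■
gen 5: □□■■■□□□■■■□
gen 6: ■■□□■■■■□□■■
gen 7: □■■■□□□■■■□□
gen 8: ■□□■■■■□□■■■
gen 9: ■■■□□□■■■□□□
gen 10: □□■■■■□□■■■■
gen 11: ■■□□□■■■□□□■
gen 12: □■■■■□□■■■■□
gen 13: ■□□□■■■□□□■■

1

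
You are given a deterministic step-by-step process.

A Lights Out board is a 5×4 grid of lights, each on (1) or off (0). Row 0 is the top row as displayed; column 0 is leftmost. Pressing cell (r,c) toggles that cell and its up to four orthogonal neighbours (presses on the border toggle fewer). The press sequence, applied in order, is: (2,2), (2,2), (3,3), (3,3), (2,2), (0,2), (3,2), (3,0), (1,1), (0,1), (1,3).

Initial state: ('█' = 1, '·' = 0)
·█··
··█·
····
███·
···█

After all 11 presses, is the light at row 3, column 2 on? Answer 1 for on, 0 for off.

gen 0: ·█··
··█·
····
███·
···█
gen 1: ·█··
····
·███
██··
···█
gen 2: ·█··
··█·
····
███·
···█
gen 3: ·█··
··█·
···█
██·█
····
gen 4: ·█··
··█·
····
███·
···█
gen 5: ·█··
····
·███
██··
···█
gen 6: ··██
··█·
·███
██··
···█
gen 7: ··██
··█·
·█·█
█·██
··██
gen 8: ··██
··█·
██·█
·███
█·██
gen 9: ·███
██··
█··█
·███
█·██
gen 10: █··█
█···
█··█
·███
█·██
gen 11: █···
█·██
█···
·███
█·██

1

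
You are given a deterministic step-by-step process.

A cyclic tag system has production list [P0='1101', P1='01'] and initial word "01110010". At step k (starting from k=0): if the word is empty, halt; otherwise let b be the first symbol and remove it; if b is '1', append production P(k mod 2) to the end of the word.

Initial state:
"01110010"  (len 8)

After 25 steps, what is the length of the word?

step 0: "01110010"  (len 8)
step 1: "1110010"  (len 7)
step 2: "11001001"  (len 8)
step 3: "10010011101"  (len 11)
step 4: "001001110101"  (len 12)
step 5: "01001110101"  (len 11)
step 6: "1001110101"  (len 10)
step 7: "0011101011101"  (len 13)
step 8: "011101011101"  (len 12)
step 9: "11101011101"  (len 11)
step 10: "110101110101"  (len 12)
step 11: "101011101011101"  (len 15)
step 12: "0101110101110101"  (len 16)
step 13: "101110101110101"  (len 15)
step 14: "0111010111010101"  (len 16)
step 15: "111010111010101"  (len 15)
step 16: "1101011101010101"  (len 16)
step 17: "1010111010101011101"  (len 19)
step 18: "01011101010101110101"  (len 20)
step 19: "1011101010101110101"  (len 19)
step 20: "01110101010111010101"  (len 20)
step 21: "1110101010111010101"  (len 19)
step 22: "11010101011101010101"  (len 20)
step 23: "10101010111010101011101"  (len 23)
step 24: "010101011101010101110101"  (len 24)
step 25: "10101011101010101110101"  (len 23)

23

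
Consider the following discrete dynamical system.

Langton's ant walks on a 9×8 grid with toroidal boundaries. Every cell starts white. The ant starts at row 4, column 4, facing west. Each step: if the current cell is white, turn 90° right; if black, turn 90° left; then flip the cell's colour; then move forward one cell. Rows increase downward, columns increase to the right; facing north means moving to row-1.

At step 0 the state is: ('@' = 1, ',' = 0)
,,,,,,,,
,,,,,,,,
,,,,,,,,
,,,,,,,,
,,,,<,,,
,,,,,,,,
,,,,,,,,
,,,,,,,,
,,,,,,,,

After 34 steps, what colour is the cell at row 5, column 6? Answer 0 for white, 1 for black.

1

k=0  ,,,,,,,,
,,,,,,,,
,,,,,,,,
,,,,,,,,
,,,,<,,,
,,,,,,,,
,,,,,,,,
,,,,,,,,
,,,,,,,,
k=1  ,,,,,,,,
,,,,,,,,
,,,,,,,,
,,,,^,,,
,,,,@,,,
,,,,,,,,
,,,,,,,,
,,,,,,,,
,,,,,,,,
k=2  ,,,,,,,,
,,,,,,,,
,,,,,,,,
,,,,@>,,
,,,,@,,,
,,,,,,,,
,,,,,,,,
,,,,,,,,
,,,,,,,,
k=3  ,,,,,,,,
,,,,,,,,
,,,,,,,,
,,,,@@,,
,,,,@v,,
,,,,,,,,
,,,,,,,,
,,,,,,,,
,,,,,,,,
k=4  ,,,,,,,,
,,,,,,,,
,,,,,,,,
,,,,@@,,
,,,,<@,,
,,,,,,,,
,,,,,,,,
,,,,,,,,
,,,,,,,,
k=5  ,,,,,,,,
,,,,,,,,
,,,,,,,,
,,,,@@,,
,,,,,@,,
,,,,v,,,
,,,,,,,,
,,,,,,,,
,,,,,,,,
k=6  ,,,,,,,,
,,,,,,,,
,,,,,,,,
,,,,@@,,
,,,,,@,,
,,,<@,,,
,,,,,,,,
,,,,,,,,
,,,,,,,,
k=7  ,,,,,,,,
,,,,,,,,
,,,,,,,,
,,,,@@,,
,,,^,@,,
,,,@@,,,
,,,,,,,,
,,,,,,,,
,,,,,,,,
k=8  ,,,,,,,,
,,,,,,,,
,,,,,,,,
,,,,@@,,
,,,@>@,,
,,,@@,,,
,,,,,,,,
,,,,,,,,
,,,,,,,,
k=9  ,,,,,,,,
,,,,,,,,
,,,,,,,,
,,,,@@,,
,,,@@@,,
,,,@v,,,
,,,,,,,,
,,,,,,,,
,,,,,,,,
k=10  ,,,,,,,,
,,,,,,,,
,,,,,,,,
,,,,@@,,
,,,@@@,,
,,,@,>,,
,,,,,,,,
,,,,,,,,
,,,,,,,,
k=11  ,,,,,,,,
,,,,,,,,
,,,,,,,,
,,,,@@,,
,,,@@@,,
,,,@,@,,
,,,,,v,,
,,,,,,,,
,,,,,,,,
k=12  ,,,,,,,,
,,,,,,,,
,,,,,,,,
,,,,@@,,
,,,@@@,,
,,,@,@,,
,,,,<@,,
,,,,,,,,
,,,,,,,,
k=13  ,,,,,,,,
,,,,,,,,
,,,,,,,,
,,,,@@,,
,,,@@@,,
,,,@^@,,
,,,,@@,,
,,,,,,,,
,,,,,,,,
k=14  ,,,,,,,,
,,,,,,,,
,,,,,,,,
,,,,@@,,
,,,@@@,,
,,,@@>,,
,,,,@@,,
,,,,,,,,
,,,,,,,,
k=15  ,,,,,,,,
,,,,,,,,
,,,,,,,,
,,,,@@,,
,,,@@^,,
,,,@@,,,
,,,,@@,,
,,,,,,,,
,,,,,,,,
k=16  ,,,,,,,,
,,,,,,,,
,,,,,,,,
,,,,@@,,
,,,@<,,,
,,,@@,,,
,,,,@@,,
,,,,,,,,
,,,,,,,,
k=17  ,,,,,,,,
,,,,,,,,
,,,,,,,,
,,,,@@,,
,,,@,,,,
,,,@v,,,
,,,,@@,,
,,,,,,,,
,,,,,,,,
k=18  ,,,,,,,,
,,,,,,,,
,,,,,,,,
,,,,@@,,
,,,@,,,,
,,,@,>,,
,,,,@@,,
,,,,,,,,
,,,,,,,,
k=19  ,,,,,,,,
,,,,,,,,
,,,,,,,,
,,,,@@,,
,,,@,,,,
,,,@,@,,
,,,,@v,,
,,,,,,,,
,,,,,,,,
k=20  ,,,,,,,,
,,,,,,,,
,,,,,,,,
,,,,@@,,
,,,@,,,,
,,,@,@,,
,,,,@,>,
,,,,,,,,
,,,,,,,,
k=21  ,,,,,,,,
,,,,,,,,
,,,,,,,,
,,,,@@,,
,,,@,,,,
,,,@,@,,
,,,,@,@,
,,,,,,v,
,,,,,,,,
k=22  ,,,,,,,,
,,,,,,,,
,,,,,,,,
,,,,@@,,
,,,@,,,,
,,,@,@,,
,,,,@,@,
,,,,,<@,
,,,,,,,,
k=23  ,,,,,,,,
,,,,,,,,
,,,,,,,,
,,,,@@,,
,,,@,,,,
,,,@,@,,
,,,,@^@,
,,,,,@@,
,,,,,,,,
k=24  ,,,,,,,,
,,,,,,,,
,,,,,,,,
,,,,@@,,
,,,@,,,,
,,,@,@,,
,,,,@@>,
,,,,,@@,
,,,,,,,,
k=25  ,,,,,,,,
,,,,,,,,
,,,,,,,,
,,,,@@,,
,,,@,,,,
,,,@,@^,
,,,,@@,,
,,,,,@@,
,,,,,,,,
k=26  ,,,,,,,,
,,,,,,,,
,,,,,,,,
,,,,@@,,
,,,@,,,,
,,,@,@@>
,,,,@@,,
,,,,,@@,
,,,,,,,,
k=27  ,,,,,,,,
,,,,,,,,
,,,,,,,,
,,,,@@,,
,,,@,,,,
,,,@,@@@
,,,,@@,v
,,,,,@@,
,,,,,,,,
k=28  ,,,,,,,,
,,,,,,,,
,,,,,,,,
,,,,@@,,
,,,@,,,,
,,,@,@@@
,,,,@@<@
,,,,,@@,
,,,,,,,,
k=29  ,,,,,,,,
,,,,,,,,
,,,,,,,,
,,,,@@,,
,,,@,,,,
,,,@,@^@
,,,,@@@@
,,,,,@@,
,,,,,,,,
k=30  ,,,,,,,,
,,,,,,,,
,,,,,,,,
,,,,@@,,
,,,@,,,,
,,,@,<,@
,,,,@@@@
,,,,,@@,
,,,,,,,,
k=31  ,,,,,,,,
,,,,,,,,
,,,,,,,,
,,,,@@,,
,,,@,,,,
,,,@,,,@
,,,,@v@@
,,,,,@@,
,,,,,,,,
k=32  ,,,,,,,,
,,,,,,,,
,,,,,,,,
,,,,@@,,
,,,@,,,,
,,,@,,,@
,,,,@,>@
,,,,,@@,
,,,,,,,,
k=33  ,,,,,,,,
,,,,,,,,
,,,,,,,,
,,,,@@,,
,,,@,,,,
,,,@,,^@
,,,,@,,@
,,,,,@@,
,,,,,,,,
k=34  ,,,,,,,,
,,,,,,,,
,,,,,,,,
,,,,@@,,
,,,@,,,,
,,,@,,@>
,,,,@,,@
,,,,,@@,
,,,,,,,,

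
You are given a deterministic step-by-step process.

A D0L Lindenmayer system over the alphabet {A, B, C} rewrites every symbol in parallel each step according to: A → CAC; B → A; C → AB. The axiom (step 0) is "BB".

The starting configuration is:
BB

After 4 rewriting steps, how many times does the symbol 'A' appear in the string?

14

t=0: BB
t=1: AA
t=2: CACCAC
t=3: ABCACABABCACAB
t=4: CACAABCACABCACACACAABCACABCACA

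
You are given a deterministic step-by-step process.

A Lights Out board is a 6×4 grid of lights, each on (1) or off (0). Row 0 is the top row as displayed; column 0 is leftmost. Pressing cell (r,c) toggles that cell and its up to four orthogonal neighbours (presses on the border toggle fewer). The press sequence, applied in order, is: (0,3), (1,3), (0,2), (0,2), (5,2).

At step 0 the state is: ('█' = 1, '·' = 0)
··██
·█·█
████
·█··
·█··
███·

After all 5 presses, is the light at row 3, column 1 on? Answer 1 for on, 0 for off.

1

[0] ··██
·█·█
████
·█··
·█··
███·
[1] ····
·█··
████
·█··
·█··
███·
[2] ···█
·███
███·
·█··
·█··
███·
[3] ·██·
·█·█
███·
·█··
·█··
███·
[4] ···█
·███
███·
·█··
·█··
███·
[5] ···█
·███
███·
·█··
·██·
█··█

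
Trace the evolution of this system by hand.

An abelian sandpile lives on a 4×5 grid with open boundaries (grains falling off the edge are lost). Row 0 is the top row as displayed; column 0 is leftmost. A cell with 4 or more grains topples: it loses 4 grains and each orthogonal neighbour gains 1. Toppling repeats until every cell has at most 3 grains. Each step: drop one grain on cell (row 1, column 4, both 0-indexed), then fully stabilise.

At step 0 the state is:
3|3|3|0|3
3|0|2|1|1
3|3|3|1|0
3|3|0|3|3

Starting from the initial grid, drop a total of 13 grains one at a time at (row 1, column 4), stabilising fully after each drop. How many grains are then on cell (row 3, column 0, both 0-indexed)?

1

t=0: 3|3|3|0|3
3|0|2|1|1
3|3|3|1|0
3|3|0|3|3
t=1: 3|3|3|0|3
3|0|2|1|2
3|3|3|1|0
3|3|0|3|3
t=2: 3|3|3|0|3
3|0|2|1|3
3|3|3|1|0
3|3|0|3|3
t=3: 3|3|3|1|0
3|0|2|2|1
3|3|3|1|1
3|3|0|3|3
t=4: 3|3|3|1|0
3|0|2|2|2
3|3|3|1|1
3|3|0|3|3
t=5: 3|3|3|1|0
3|0|2|2|3
3|3|3|1|1
3|3|0|3|3
t=6: 3|3|3|1|1
3|0|2|3|0
3|3|3|1|2
3|3|0|3|3
t=7: 3|3|3|1|1
3|0|2|3|1
3|3|3|1|2
3|3|0|3|3
t=8: 3|3|3|1|1
3|0|2|3|2
3|3|3|1|2
3|3|0|3|3
t=9: 3|3|3|1|1
3|0|2|3|3
3|3|3|1|2
3|3|0|3|3
t=10: 3|3|3|2|2
3|0|3|0|1
3|3|3|2|3
3|3|0|3|3
t=11: 3|3|3|2|2
3|0|3|0|2
3|3|3|2|3
3|3|0|3|3
t=12: 3|3|3|2|2
3|0|3|0|3
3|3|3|2|3
3|3|0|3|3
t=13: 1|2|1|3|3
2|0|2|3|1
2|3|2|1|2
1|1|3|1|1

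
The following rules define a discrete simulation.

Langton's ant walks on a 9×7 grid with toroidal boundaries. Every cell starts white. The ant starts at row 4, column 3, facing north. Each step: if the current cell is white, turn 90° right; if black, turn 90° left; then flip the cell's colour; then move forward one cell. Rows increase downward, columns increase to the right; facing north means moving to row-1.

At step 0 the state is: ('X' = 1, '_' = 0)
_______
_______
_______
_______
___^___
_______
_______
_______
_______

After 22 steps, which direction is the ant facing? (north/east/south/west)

[0] _______
_______
_______
_______
___^___
_______
_______
_______
_______
[1] _______
_______
_______
_______
___X>__
_______
_______
_______
_______
[2] _______
_______
_______
_______
___XX__
____v__
_______
_______
_______
[3] _______
_______
_______
_______
___XX__
___<X__
_______
_______
_______
[4] _______
_______
_______
_______
___^X__
___XX__
_______
_______
_______
[5] _______
_______
_______
_______
__<_X__
___XX__
_______
_______
_______
[6] _______
_______
_______
__^____
__X_X__
___XX__
_______
_______
_______
[7] _______
_______
_______
__X>___
__X_X__
___XX__
_______
_______
_______
[8] _______
_______
_______
__XX___
__XvX__
___XX__
_______
_______
_______
[9] _______
_______
_______
__XX___
__<XX__
___XX__
_______
_______
_______
[10] _______
_______
_______
__XX___
___XX__
__vXX__
_______
_______
_______
[11] _______
_______
_______
__XX___
___XX__
_<XXX__
_______
_______
_______
[12] _______
_______
_______
__XX___
_^_XX__
_XXXX__
_______
_______
_______
[13] _______
_______
_______
__XX___
_X>XX__
_XXXX__
_______
_______
_______
[14] _______
_______
_______
__XX___
_XXXX__
_XvXX__
_______
_______
_______
[15] _______
_______
_______
__XX___
_XXXX__
_X_>X__
_______
_______
_______
[16] _______
_______
_______
__XX___
_XX^X__
_X__X__
_______
_______
_______
[17] _______
_______
_______
__XX___
_X<_X__
_X__X__
_______
_______
_______
[18] _______
_______
_______
__XX___
_X__X__
_Xv_X__
_______
_______
_______
[19] _______
_______
_______
__XX___
_X__X__
_<X_X__
_______
_______
_______
[20] _______
_______
_______
__XX___
_X__X__
__X_X__
_v_____
_______
_______
[21] _______
_______
_______
__XX___
_X__X__
__X_X__
<X_____
_______
_______
[22] _______
_______
_______
__XX___
_X__X__
^_X_X__
XX_____
_______
_______

north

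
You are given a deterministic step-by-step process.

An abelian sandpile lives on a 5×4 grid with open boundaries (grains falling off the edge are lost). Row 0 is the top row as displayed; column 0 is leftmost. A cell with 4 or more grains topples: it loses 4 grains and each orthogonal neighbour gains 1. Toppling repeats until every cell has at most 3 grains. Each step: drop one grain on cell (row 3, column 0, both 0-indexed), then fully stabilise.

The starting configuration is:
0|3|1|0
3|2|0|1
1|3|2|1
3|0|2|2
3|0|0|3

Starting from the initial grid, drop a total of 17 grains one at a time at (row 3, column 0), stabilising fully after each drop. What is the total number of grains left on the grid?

33

[0] 0|3|1|0
3|2|0|1
1|3|2|1
3|0|2|2
3|0|0|3
[1] 0|3|1|0
3|2|0|1
2|3|2|1
1|1|2|2
0|1|0|3
[2] 0|3|1|0
3|2|0|1
2|3|2|1
2|1|2|2
0|1|0|3
[3] 0|3|1|0
3|2|0|1
2|3|2|1
3|1|2|2
0|1|0|3
[4] 0|3|1|0
3|2|0|1
3|3|2|1
0|2|2|2
1|1|0|3
[5] 0|3|1|0
3|2|0|1
3|3|2|1
1|2|2|2
1|1|0|3
[6] 0|3|1|0
3|2|0|1
3|3|2|1
2|2|2|2
1|1|0|3
[7] 0|3|1|0
3|2|0|1
3|3|2|1
3|2|2|2
1|1|0|3
[8] 2|0|2|0
1|1|1|1
2|2|3|1
2|0|3|2
2|2|0|3
[9] 2|0|2|0
1|1|1|1
2|2|3|1
3|0|3|2
2|2|0|3
[10] 2|0|2|0
1|1|1|1
3|2|3|1
0|1|3|2
3|2|0|3
[11] 2|0|2|0
1|1|1|1
3|2|3|1
1|1|3|2
3|2|0|3
[12] 2|0|2|0
1|1|1|1
3|2|3|1
2|1|3|2
3|2|0|3
[13] 2|0|2|0
1|1|1|1
3|2|3|1
3|1|3|2
3|2|0|3
[14] 2|0|2|0
2|1|1|1
0|3|3|1
2|2|3|2
0|3|0|3
[15] 2|0|2|0
2|1|1|1
0|3|3|1
3|2|3|2
0|3|0|3
[16] 2|0|2|0
2|1|1|1
1|3|3|1
0|3|3|2
1|3|0|3
[17] 2|0|2|0
2|1|1|1
1|3|3|1
1|3|3|2
1|3|0|3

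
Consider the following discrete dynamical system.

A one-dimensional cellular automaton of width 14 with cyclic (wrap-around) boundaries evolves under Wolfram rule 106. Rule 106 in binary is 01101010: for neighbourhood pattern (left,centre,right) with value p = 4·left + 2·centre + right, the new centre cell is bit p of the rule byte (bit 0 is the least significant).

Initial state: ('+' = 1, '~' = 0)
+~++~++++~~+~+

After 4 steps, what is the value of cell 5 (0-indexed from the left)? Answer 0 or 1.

1

0) +~++~++++~~+~+
1) ++++++~~+~+~++
2) ~~~~~+~+~+~++~
3) ~~~~+~+~+~+++~
4) ~~~+~+~+~++~+~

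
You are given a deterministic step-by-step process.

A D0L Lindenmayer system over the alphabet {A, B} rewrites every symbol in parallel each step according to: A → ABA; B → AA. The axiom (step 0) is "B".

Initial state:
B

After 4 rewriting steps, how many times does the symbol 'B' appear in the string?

t=0: B
t=1: AA
t=2: ABAABA
t=3: ABAAAABAABAAAABA
t=4: ABAAAABAABAABAABAAAABAABAAAABAABAABAABAAAABA

12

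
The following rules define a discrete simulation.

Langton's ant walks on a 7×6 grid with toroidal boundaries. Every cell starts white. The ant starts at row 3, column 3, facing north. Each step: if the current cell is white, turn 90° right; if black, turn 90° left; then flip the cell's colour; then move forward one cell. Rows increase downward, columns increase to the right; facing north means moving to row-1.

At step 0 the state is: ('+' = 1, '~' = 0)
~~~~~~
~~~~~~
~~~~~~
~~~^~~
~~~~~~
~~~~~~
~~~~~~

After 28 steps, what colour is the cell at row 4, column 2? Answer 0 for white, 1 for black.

1

k=0  ~~~~~~
~~~~~~
~~~~~~
~~~^~~
~~~~~~
~~~~~~
~~~~~~
k=1  ~~~~~~
~~~~~~
~~~~~~
~~~+>~
~~~~~~
~~~~~~
~~~~~~
k=2  ~~~~~~
~~~~~~
~~~~~~
~~~++~
~~~~v~
~~~~~~
~~~~~~
k=3  ~~~~~~
~~~~~~
~~~~~~
~~~++~
~~~<+~
~~~~~~
~~~~~~
k=4  ~~~~~~
~~~~~~
~~~~~~
~~~^+~
~~~++~
~~~~~~
~~~~~~
k=5  ~~~~~~
~~~~~~
~~~~~~
~~<~+~
~~~++~
~~~~~~
~~~~~~
k=6  ~~~~~~
~~~~~~
~~^~~~
~~+~+~
~~~++~
~~~~~~
~~~~~~
k=7  ~~~~~~
~~~~~~
~~+>~~
~~+~+~
~~~++~
~~~~~~
~~~~~~
k=8  ~~~~~~
~~~~~~
~~++~~
~~+v+~
~~~++~
~~~~~~
~~~~~~
k=9  ~~~~~~
~~~~~~
~~++~~
~~<++~
~~~++~
~~~~~~
~~~~~~
k=10  ~~~~~~
~~~~~~
~~++~~
~~~++~
~~v++~
~~~~~~
~~~~~~
k=11  ~~~~~~
~~~~~~
~~++~~
~~~++~
~<+++~
~~~~~~
~~~~~~
k=12  ~~~~~~
~~~~~~
~~++~~
~^~++~
~++++~
~~~~~~
~~~~~~
k=13  ~~~~~~
~~~~~~
~~++~~
~+>++~
~++++~
~~~~~~
~~~~~~
k=14  ~~~~~~
~~~~~~
~~++~~
~++++~
~+v++~
~~~~~~
~~~~~~
k=15  ~~~~~~
~~~~~~
~~++~~
~++++~
~+~>+~
~~~~~~
~~~~~~
k=16  ~~~~~~
~~~~~~
~~++~~
~++^+~
~+~~+~
~~~~~~
~~~~~~
k=17  ~~~~~~
~~~~~~
~~++~~
~+<~+~
~+~~+~
~~~~~~
~~~~~~
k=18  ~~~~~~
~~~~~~
~~++~~
~+~~+~
~+v~+~
~~~~~~
~~~~~~
k=19  ~~~~~~
~~~~~~
~~++~~
~+~~+~
~<+~+~
~~~~~~
~~~~~~
k=20  ~~~~~~
~~~~~~
~~++~~
~+~~+~
~~+~+~
~v~~~~
~~~~~~
k=21  ~~~~~~
~~~~~~
~~++~~
~+~~+~
~~+~+~
<+~~~~
~~~~~~
k=22  ~~~~~~
~~~~~~
~~++~~
~+~~+~
^~+~+~
++~~~~
~~~~~~
k=23  ~~~~~~
~~~~~~
~~++~~
~+~~+~
+>+~+~
++~~~~
~~~~~~
k=24  ~~~~~~
~~~~~~
~~++~~
~+~~+~
+++~+~
+v~~~~
~~~~~~
k=25  ~~~~~~
~~~~~~
~~++~~
~+~~+~
+++~+~
+~>~~~
~~~~~~
k=26  ~~~~~~
~~~~~~
~~++~~
~+~~+~
+++~+~
+~+~~~
~~v~~~
k=27  ~~~~~~
~~~~~~
~~++~~
~+~~+~
+++~+~
+~+~~~
~<+~~~
k=28  ~~~~~~
~~~~~~
~~++~~
~+~~+~
+++~+~
+^+~~~
~++~~~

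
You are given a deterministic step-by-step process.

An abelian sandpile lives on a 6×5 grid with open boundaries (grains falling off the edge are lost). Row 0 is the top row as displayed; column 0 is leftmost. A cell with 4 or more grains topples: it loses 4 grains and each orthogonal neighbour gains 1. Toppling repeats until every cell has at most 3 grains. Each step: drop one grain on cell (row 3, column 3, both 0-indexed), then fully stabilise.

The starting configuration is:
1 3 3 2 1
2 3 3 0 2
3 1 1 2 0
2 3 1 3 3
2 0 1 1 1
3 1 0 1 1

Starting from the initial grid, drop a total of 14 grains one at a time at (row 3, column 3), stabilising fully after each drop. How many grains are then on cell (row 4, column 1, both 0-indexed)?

step 0: 1 3 3 2 1
2 3 3 0 2
3 1 1 2 0
2 3 1 3 3
2 0 1 1 1
3 1 0 1 1
step 1: 1 3 3 2 1
2 3 3 0 2
3 1 1 3 1
2 3 2 1 0
2 0 1 2 2
3 1 0 1 1
step 2: 1 3 3 2 1
2 3 3 0 2
3 1 1 3 1
2 3 2 2 0
2 0 1 2 2
3 1 0 1 1
step 3: 1 3 3 2 1
2 3 3 0 2
3 1 1 3 1
2 3 2 3 0
2 0 1 2 2
3 1 0 1 1
step 4: 1 3 3 2 1
2 3 3 1 2
3 1 2 0 2
2 3 3 1 1
2 0 1 3 2
3 1 0 1 1
step 5: 1 3 3 2 1
2 3 3 1 2
3 1 2 0 2
2 3 3 2 1
2 0 1 3 2
3 1 0 1 1
step 6: 1 3 3 2 1
2 3 3 1 2
3 1 2 0 2
2 3 3 3 1
2 0 1 3 2
3 1 0 1 1
step 7: 1 3 3 2 1
2 3 3 1 2
3 2 3 1 2
3 0 1 2 2
2 1 3 0 3
3 1 0 2 1
step 8: 1 3 3 2 1
2 3 3 1 2
3 2 3 1 2
3 0 1 3 2
2 1 3 0 3
3 1 0 2 1
step 9: 1 3 3 2 1
2 3 3 1 2
3 2 3 2 2
3 0 2 0 3
2 1 3 1 3
3 1 0 2 1
step 10: 1 3 3 2 1
2 3 3 1 2
3 2 3 2 2
3 0 2 1 3
2 1 3 1 3
3 1 0 2 1
step 11: 1 3 3 2 1
2 3 3 1 2
3 2 3 2 2
3 0 2 2 3
2 1 3 1 3
3 1 0 2 1
step 12: 1 3 3 2 1
2 3 3 1 2
3 2 3 2 2
3 0 2 3 3
2 1 3 1 3
3 1 0 2 1
step 13: 1 3 3 2 1
2 3 3 1 2
3 2 3 3 3
3 0 3 1 1
2 1 3 3 0
3 1 0 2 2
step 14: 1 3 3 2 1
2 3 3 1 2
3 2 3 3 3
3 0 3 2 1
2 1 3 3 0
3 1 0 2 2

1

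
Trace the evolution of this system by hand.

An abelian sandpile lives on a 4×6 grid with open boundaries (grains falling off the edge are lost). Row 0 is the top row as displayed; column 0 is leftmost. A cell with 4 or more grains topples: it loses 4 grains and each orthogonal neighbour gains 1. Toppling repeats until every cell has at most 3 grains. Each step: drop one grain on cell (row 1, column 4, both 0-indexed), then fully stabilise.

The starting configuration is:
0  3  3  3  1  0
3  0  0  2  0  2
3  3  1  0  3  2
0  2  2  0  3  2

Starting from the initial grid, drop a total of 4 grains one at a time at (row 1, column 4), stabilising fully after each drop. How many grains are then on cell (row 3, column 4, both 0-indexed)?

t=0: 0  3  3  3  1  0
3  0  0  2  0  2
3  3  1  0  3  2
0  2  2  0  3  2
t=1: 0  3  3  3  1  0
3  0  0  2  1  2
3  3  1  0  3  2
0  2  2  0  3  2
t=2: 0  3  3  3  1  0
3  0  0  2  2  2
3  3  1  0  3  2
0  2  2  0  3  2
t=3: 0  3  3  3  1  0
3  0  0  2  3  2
3  3  1  0  3  2
0  2  2  0  3  2
t=4: 0  3  3  3  2  0
3  0  0  3  1  3
3  3  1  1  1  3
0  2  2  1  0  3

0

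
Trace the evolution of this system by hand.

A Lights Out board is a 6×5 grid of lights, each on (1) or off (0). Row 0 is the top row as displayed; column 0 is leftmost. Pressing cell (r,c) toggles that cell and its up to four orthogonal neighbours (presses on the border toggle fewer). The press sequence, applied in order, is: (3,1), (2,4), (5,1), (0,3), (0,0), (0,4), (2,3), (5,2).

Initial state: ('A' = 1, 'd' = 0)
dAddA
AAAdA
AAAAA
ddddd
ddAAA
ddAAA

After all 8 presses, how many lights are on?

0) dAddA
AAAdA
AAAAA
ddddd
ddAAA
ddAAA
1) dAddA
AAAdA
AdAAA
AAAdd
dAAAA
ddAAA
2) dAddA
AAAdd
AdAdd
AAAdA
dAAAA
ddAAA
3) dAddA
AAAdd
AdAdd
AAAdA
ddAAA
AAdAA
4) dAAAd
AAAAd
AdAdd
AAAdA
ddAAA
AAdAA
5) AdAAd
dAAAd
AdAdd
AAAdA
ddAAA
AAdAA
6) AdAdA
dAAAA
AdAdd
AAAdA
ddAAA
AAdAA
7) AdAdA
dAAdA
AddAA
AAAAA
ddAAA
AAdAA
8) AdAdA
dAAdA
AddAA
AAAAA
dddAA
AdAdA

19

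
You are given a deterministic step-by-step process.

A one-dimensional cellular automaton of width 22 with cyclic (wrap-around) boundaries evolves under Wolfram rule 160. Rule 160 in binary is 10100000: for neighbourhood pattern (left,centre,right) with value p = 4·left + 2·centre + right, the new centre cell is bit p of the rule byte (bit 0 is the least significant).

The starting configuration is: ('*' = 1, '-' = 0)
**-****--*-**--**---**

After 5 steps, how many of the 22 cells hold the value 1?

0

k=0  **-****--*-**--**---**
k=1  *-*-**----*----------*
k=2  -*-*------------------
k=3  --*-------------------
k=4  ----------------------
k=5  ----------------------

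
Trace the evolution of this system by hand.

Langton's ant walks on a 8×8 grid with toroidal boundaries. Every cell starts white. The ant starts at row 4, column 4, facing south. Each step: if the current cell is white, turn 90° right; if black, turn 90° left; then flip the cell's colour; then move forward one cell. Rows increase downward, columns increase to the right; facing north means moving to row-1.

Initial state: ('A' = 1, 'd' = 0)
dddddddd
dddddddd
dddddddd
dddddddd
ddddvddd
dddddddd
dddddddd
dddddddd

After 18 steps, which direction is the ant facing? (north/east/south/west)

north

t=0: dddddddd
dddddddd
dddddddd
dddddddd
ddddvddd
dddddddd
dddddddd
dddddddd
t=1: dddddddd
dddddddd
dddddddd
dddddddd
ddd<Addd
dddddddd
dddddddd
dddddddd
t=2: dddddddd
dddddddd
dddddddd
ddd^dddd
dddAAddd
dddddddd
dddddddd
dddddddd
t=3: dddddddd
dddddddd
dddddddd
dddA>ddd
dddAAddd
dddddddd
dddddddd
dddddddd
t=4: dddddddd
dddddddd
dddddddd
dddAAddd
dddAvddd
dddddddd
dddddddd
dddddddd
t=5: dddddddd
dddddddd
dddddddd
dddAAddd
dddAd>dd
dddddddd
dddddddd
dddddddd
t=6: dddddddd
dddddddd
dddddddd
dddAAddd
dddAdAdd
dddddvdd
dddddddd
dddddddd
t=7: dddddddd
dddddddd
dddddddd
dddAAddd
dddAdAdd
dddd<Add
dddddddd
dddddddd
t=8: dddddddd
dddddddd
dddddddd
dddAAddd
dddA^Add
ddddAAdd
dddddddd
dddddddd
t=9: dddddddd
dddddddd
dddddddd
dddAAddd
dddAA>dd
ddddAAdd
dddddddd
dddddddd
t=10: dddddddd
dddddddd
dddddddd
dddAA^dd
dddAAddd
ddddAAdd
dddddddd
dddddddd
t=11: dddddddd
dddddddd
dddddddd
dddAAA>d
dddAAddd
ddddAAdd
dddddddd
dddddddd
t=12: dddddddd
dddddddd
dddddddd
dddAAAAd
dddAAdvd
ddddAAdd
dddddddd
dddddddd
t=13: dddddddd
dddddddd
dddddddd
dddAAAAd
dddAA<Ad
ddddAAdd
dddddddd
dddddddd
t=14: dddddddd
dddddddd
dddddddd
dddAA^Ad
dddAAAAd
ddddAAdd
dddddddd
dddddddd
t=15: dddddddd
dddddddd
dddddddd
dddA<dAd
dddAAAAd
ddddAAdd
dddddddd
dddddddd
t=16: dddddddd
dddddddd
dddddddd
dddAddAd
dddAvAAd
ddddAAdd
dddddddd
dddddddd
t=17: dddddddd
dddddddd
dddddddd
dddAddAd
dddAd>Ad
ddddAAdd
dddddddd
dddddddd
t=18: dddddddd
dddddddd
dddddddd
dddAd^Ad
dddAddAd
ddddAAdd
dddddddd
dddddddd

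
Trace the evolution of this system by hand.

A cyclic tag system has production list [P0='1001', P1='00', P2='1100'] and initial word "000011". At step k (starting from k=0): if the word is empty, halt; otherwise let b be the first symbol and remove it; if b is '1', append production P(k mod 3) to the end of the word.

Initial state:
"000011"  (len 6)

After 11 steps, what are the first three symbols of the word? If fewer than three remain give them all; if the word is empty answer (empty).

gen 0: "000011"  (len 6)
gen 1: "00011"  (len 5)
gen 2: "0011"  (len 4)
gen 3: "011"  (len 3)
gen 4: "11"  (len 2)
gen 5: "100"  (len 3)
gen 6: "001100"  (len 6)
gen 7: "01100"  (len 5)
gen 8: "1100"  (len 4)
gen 9: "1001100"  (len 7)
gen 10: "0011001001"  (len 10)
gen 11: "011001001"  (len 9)

011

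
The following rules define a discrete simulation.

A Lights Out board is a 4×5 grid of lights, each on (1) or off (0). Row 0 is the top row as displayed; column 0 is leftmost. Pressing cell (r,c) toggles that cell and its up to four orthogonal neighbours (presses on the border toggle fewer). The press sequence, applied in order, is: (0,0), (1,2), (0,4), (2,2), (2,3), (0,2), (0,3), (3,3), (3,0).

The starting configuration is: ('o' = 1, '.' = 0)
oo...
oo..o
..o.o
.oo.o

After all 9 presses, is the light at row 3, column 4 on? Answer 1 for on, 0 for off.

0

step 0: oo...
oo..o
..o.o
.oo.o
step 1: .....
.o..o
..o.o
.oo.o
step 2: ..o..
..ooo
....o
.oo.o
step 3: ..ooo
..oo.
....o
.oo.o
step 4: ..ooo
...o.
.oooo
.o..o
step 5: ..ooo
.....
.o...
.o.oo
step 6: .o..o
..o..
.o...
.o.oo
step 7: .ooo.
..oo.
.o...
.o.oo
step 8: .ooo.
..oo.
.o.o.
.oo..
step 9: .ooo.
..oo.
oo.o.
o.o..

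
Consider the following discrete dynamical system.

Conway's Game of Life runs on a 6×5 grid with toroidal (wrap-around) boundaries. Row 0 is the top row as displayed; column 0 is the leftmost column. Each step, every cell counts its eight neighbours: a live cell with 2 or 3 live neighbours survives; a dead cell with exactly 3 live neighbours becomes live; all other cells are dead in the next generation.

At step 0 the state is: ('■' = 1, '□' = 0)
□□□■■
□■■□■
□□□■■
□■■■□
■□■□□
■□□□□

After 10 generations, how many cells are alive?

24

gen 0: □□□■■
□■■□■
□□□■■
□■■■□
■□■□□
■□□□□
gen 1: □■■■■
□□■□□
□□□□■
■■□□□
■□■■■
■■□■□
gen 2: □□□□■
■■■□■
■■□□□
□■■□□
□□□■□
□□□□□
gen 3: □■□■■
□□■■■
□□□■■
■■■□□
□□■□□
□□□□□
gen 4: ■□□□■
□□□□□
□□□□□
■■■□■
□□■□□
□□■■□
gen 5: □□□■■
□□□□□
■■□□□
■■■■□
■□□□■
□■■■■
gen 6: ■□□□■
■□□□■
■□□□■
□□■■□
□□□□□
□■■□□
gen 7: □□□■■
□■□■□
■■□□□
□□□■■
□■□■□
■■□□□
gen 8: □■□■■
□■□■□
■■□■□
□■□■■
□■□■□
■■□■□
gen 9: □■□■□
□■□■□
□■□■□
□■□■□
□■□■□
□■□■□
gen 10: ■■□■■
■■□■■
■■□■■
■■□■■
■■□■■
■■□■■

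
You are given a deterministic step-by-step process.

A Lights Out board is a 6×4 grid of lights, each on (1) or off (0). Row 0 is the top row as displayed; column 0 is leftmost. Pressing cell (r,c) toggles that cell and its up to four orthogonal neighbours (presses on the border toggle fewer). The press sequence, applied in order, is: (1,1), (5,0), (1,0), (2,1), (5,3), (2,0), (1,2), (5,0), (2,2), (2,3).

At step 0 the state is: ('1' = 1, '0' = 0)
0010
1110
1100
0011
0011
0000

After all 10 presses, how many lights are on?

9

0) 0010
1110
1100
0011
0011
0000
1) 0110
0000
1000
0011
0011
0000
2) 0110
0000
1000
0011
1011
1100
3) 1110
1100
0000
0011
1011
1100
4) 1110
1000
1110
0111
1011
1100
5) 1110
1000
1110
0111
1010
1111
6) 1110
0000
0010
1111
1010
1111
7) 1100
0111
0000
1111
1010
1111
8) 1100
0111
0000
1111
0010
0011
9) 1100
0101
0111
1101
0010
0011
10) 1100
0100
0100
1100
0010
0011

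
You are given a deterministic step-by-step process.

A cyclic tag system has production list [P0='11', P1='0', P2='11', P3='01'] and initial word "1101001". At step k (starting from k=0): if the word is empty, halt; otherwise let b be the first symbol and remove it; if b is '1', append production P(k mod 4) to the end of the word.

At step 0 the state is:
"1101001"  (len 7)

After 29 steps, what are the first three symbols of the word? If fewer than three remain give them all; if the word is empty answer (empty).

111

t=0: "1101001"  (len 7)
t=1: "10100111"  (len 8)
t=2: "01001110"  (len 8)
t=3: "1001110"  (len 7)
t=4: "00111001"  (len 8)
t=5: "0111001"  (len 7)
t=6: "111001"  (len 6)
t=7: "1100111"  (len 7)
t=8: "10011101"  (len 8)
t=9: "001110111"  (len 9)
t=10: "01110111"  (len 8)
t=11: "1110111"  (len 7)
t=12: "11011101"  (len 8)
t=13: "101110111"  (len 9)
t=14: "011101110"  (len 9)
t=15: "11101110"  (len 8)
t=16: "110111001"  (len 9)
t=17: "1011100111"  (len 10)
t=18: "0111001110"  (len 10)
t=19: "111001110"  (len 9)
t=20: "1100111001"  (len 10)
t=21: "10011100111"  (len 11)
t=22: "00111001110"  (len 11)
t=23: "0111001110"  (len 10)
t=24: "111001110"  (len 9)
t=25: "1100111011"  (len 10)
t=26: "1001110110"  (len 10)
t=27: "00111011011"  (len 11)
t=28: "0111011011"  (len 10)
t=29: "111011011"  (len 9)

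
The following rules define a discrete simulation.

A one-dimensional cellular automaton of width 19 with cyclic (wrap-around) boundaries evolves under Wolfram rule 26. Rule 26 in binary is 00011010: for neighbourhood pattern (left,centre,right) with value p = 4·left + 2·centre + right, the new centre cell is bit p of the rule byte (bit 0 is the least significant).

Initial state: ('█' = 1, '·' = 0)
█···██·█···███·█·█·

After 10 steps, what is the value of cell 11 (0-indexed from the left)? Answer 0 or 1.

0) █···██·█···███·█·█·
1) ·█·██···█·██·······
2) █··█·█·█··█·█······
3) ·██·····██···█····█
4) ·█·█···██·█·█·█··█·
5) █···█·██·······██·█
6) ·█·█··█·█·····██··█
7) ····██···█···██·██·
8) ···██·█·█·█·██··█·█
9) █·██········█·██···
10) ··█·█······█··█·█·█

1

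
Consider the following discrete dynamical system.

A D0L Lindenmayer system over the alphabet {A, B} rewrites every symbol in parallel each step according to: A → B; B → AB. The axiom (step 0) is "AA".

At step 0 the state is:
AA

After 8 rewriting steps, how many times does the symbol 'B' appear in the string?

k=0  AA
k=1  BB
k=2  ABAB
k=3  BABBAB
k=4  ABBABABBAB
k=5  BABABBABBABABBAB
k=6  ABBABBABABBABABBABBABABBAB
k=7  BABABBABABBABBABABBABBABABBABABBABBABABBAB
k=8  ABBABBABABBABBABABBABABBABBABABBABABBABBABABBABBABABBABABBABBABABBAB

42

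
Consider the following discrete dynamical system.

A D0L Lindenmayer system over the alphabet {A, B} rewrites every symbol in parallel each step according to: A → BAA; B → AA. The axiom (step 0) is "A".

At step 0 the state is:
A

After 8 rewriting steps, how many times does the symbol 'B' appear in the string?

[0] A
[1] BAA
[2] AABAABAA
[3] BAABAAAABAABAAAABAABAA
[4] AABAABAAAABAABAABAABAAAABAABAAAABAABAABAABAAAABAABAAAABAABAA
[5] BAABAAAABAABAAAABAABAABAABAAAABAABAAAABAABAAAABAABAAAABAAB…BAABAAAABAABAABAABAAAABAABAAAABAABAABAABAAAABAABAAAABAABAA  (len 164)
[6] AABAABAAAABAABAABAABAAAABAABAAAABAABAABAABAAAABAABAAAABAAB…BAABAAAABAABAABAABAAAABAABAAAABAABAABAABAAAABAABAAAABAABAA  (len 448)
[7] BAABAAAABAABAAAABAABAABAABAAAABAABAAAABAABAAAABAABAAAABAAB…BAABAAAABAABAABAABAAAABAABAAAABAABAABAABAAAABAABAAAABAABAA  (len 1224)
[8] AABAABAAAABAABAABAABAAAABAABAAAABAABAABAABAAAABAABAAAABAAB…BAABAAAABAABAABAABAAAABAABAAAABAABAABAABAAAABAABAAAABAABAA  (len 3344)

896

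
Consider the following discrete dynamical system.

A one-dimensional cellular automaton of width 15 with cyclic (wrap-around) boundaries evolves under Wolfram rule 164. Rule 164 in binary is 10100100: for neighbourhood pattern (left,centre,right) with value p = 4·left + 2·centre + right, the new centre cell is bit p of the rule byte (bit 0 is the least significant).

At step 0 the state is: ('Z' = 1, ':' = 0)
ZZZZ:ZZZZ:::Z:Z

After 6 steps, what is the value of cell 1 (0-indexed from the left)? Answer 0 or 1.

0

0) ZZZZ:ZZZZ:::Z:Z
1) ZZZ:Z:ZZ::::ZZ:
2) :Z:ZZZ::::::::Z
3) ZZZ:Z:::::::::Z
4) ZZ:ZZ::::::::::
5) ::Z::::::::::::
6) ::Z::::::::::::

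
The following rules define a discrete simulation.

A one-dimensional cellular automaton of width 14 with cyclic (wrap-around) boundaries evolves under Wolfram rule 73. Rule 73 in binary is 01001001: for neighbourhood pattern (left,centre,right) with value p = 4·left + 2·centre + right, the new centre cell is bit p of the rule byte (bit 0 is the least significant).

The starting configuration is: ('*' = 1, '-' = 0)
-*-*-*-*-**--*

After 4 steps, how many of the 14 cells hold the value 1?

8

t=0: -*-*-*-*-**--*
t=1: ---------**---
t=2: ********-**-**
t=3: -------*-**-*-
t=4: ******---**---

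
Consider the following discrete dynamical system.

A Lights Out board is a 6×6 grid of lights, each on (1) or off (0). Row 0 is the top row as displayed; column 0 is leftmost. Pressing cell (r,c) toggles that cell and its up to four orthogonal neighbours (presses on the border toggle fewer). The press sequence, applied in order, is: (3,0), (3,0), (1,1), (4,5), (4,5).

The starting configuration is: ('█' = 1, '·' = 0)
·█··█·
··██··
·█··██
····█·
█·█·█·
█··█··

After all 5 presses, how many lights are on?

12

[0] ·█··█·
··██··
·█··██
····█·
█·█·█·
█··█··
[1] ·█··█·
··██··
██··██
██··█·
··█·█·
█··█··
[2] ·█··█·
··██··
·█··██
····█·
█·█·█·
█··█··
[3] ····█·
██·█··
····██
····█·
█·█·█·
█··█··
[4] ····█·
██·█··
····██
····██
█·█··█
█··█·█
[5] ····█·
██·█··
····██
····█·
█·█·█·
█··█··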